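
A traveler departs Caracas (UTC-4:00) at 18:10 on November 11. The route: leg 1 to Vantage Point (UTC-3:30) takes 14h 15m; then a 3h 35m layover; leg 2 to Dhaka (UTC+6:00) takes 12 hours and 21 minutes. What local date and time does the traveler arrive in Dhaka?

10:21 on Nov 13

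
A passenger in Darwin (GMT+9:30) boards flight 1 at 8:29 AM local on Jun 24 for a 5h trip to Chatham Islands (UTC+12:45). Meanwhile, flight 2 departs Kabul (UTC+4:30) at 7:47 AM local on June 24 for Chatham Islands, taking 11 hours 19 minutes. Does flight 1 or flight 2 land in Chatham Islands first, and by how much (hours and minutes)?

the first, by 10 hours 37 minutes

Flight 1 in UTC: 8:29 AM − 9:30 = 10:59 PM on Jun 23.
+5 hours → arrive 3:59 AM UTC on Jun 24.
Flight 2 in UTC: 7:47 AM − 4:30 = 3:17 AM on Jun 24.
+11 hours 19 minutes → arrive 2:36 PM UTC on Jun 24.
Flight 1 lands earlier by 10 hours 37 minutes.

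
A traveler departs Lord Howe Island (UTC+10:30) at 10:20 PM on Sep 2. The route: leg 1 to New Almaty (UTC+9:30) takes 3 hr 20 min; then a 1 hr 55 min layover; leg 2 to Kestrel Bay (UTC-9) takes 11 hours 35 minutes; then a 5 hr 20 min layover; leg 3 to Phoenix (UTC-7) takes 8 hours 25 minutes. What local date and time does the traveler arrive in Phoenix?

11:25 AM on September 3

Convert departure to UTC: 10:20 PM − 10:30 = 11:50 AM UTC on Sep 2.
Add 3 hours 20 minutes leg 1 → 3:10 PM UTC.
Add 1 hour and 55 minutes layover in New Almaty → 5:05 PM UTC.
Add 11 hours and 35 minutes leg 2 → 4:40 AM UTC (Sep 3).
Add 5 hours and 20 minutes layover in Kestrel Bay → 10:00 AM UTC.
Add 8 hours 25 minutes leg 3 → 6:25 PM UTC.
Phoenix is UTC−7:00, so local arrival = 6:25 PM − 7:00 = 11:25 AM on Sep 3.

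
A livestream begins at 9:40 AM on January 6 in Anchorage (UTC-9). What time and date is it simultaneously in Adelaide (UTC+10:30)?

5:10 AM on January 7

Adelaide is 19:30 ahead of Anchorage.
Shift by the zone difference: 9:40 AM + 19:30 = 5:10 AM on Jan 7 in Adelaide.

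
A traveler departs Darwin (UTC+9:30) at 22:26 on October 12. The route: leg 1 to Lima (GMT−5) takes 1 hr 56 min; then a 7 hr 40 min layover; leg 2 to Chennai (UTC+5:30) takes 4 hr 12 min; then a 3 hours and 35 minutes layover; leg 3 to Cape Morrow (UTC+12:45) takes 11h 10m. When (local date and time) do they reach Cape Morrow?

06:14 on October 14

Convert departure to UTC: 22:26 − 9:30 = 12:56 UTC on Oct 12.
Add 1 hour 56 minutes leg 1 → 14:52 UTC.
Add 7 hours 40 minutes layover in Lima → 22:32 UTC.
Add 4 hours and 12 minutes leg 2 → 02:44 UTC (Oct 13).
Add 3 hours and 35 minutes layover in Chennai → 06:19 UTC.
Add 11 hours 10 minutes leg 3 → 17:29 UTC.
Cape Morrow is UTC+12:45, so local arrival = 17:29 + 12:45 = 06:14 on Oct 14.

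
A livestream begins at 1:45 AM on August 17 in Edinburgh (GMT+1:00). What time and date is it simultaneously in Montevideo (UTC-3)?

9:45 PM on August 16

Montevideo is 4:00 behind Edinburgh.
Shift by the zone difference: 1:45 AM − 4:00 = 9:45 PM on Aug 16 in Montevideo.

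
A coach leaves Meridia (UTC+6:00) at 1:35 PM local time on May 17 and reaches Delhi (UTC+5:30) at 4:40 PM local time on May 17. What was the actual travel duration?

3 hours 35 minutes

Departure in UTC: 1:35 PM − 6:00 = 7:35 AM on May 17.
Arrival in UTC: 4:40 PM − 5:30 = 11:10 AM on May 17.
Elapsed = 11:10 AM − 7:35 AM = 3 hours 35 minutes.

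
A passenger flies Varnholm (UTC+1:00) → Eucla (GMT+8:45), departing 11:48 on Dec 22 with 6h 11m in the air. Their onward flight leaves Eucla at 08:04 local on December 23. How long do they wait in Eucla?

6 hours 20 minutes

Convert departure to UTC: 11:48 − 1:00 = 10:48 UTC on Dec 22.
Add 6 hours 11 minutes flight time → 16:59 UTC.
Eucla is UTC+8:45, so local arrival = 16:59 + 8:45 = 01:44 on Dec 23.
Layover = 08:04 − 01:44 = 6 hours 20 minutes.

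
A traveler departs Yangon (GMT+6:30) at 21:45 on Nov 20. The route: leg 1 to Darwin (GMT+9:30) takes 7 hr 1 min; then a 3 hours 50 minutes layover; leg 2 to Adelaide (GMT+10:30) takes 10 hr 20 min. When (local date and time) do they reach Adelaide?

Convert departure to UTC: 21:45 − 6:30 = 15:15 UTC on Nov 20.
Add 7 hours and 1 minute leg 1 → 22:16 UTC.
Add 3 hours 50 minutes layover in Darwin → 02:06 UTC (Nov 21).
Add 10 hours 20 minutes leg 2 → 12:26 UTC.
Adelaide is UTC+10:30, so local arrival = 12:26 + 10:30 = 22:56 on Nov 21.

22:56 on November 21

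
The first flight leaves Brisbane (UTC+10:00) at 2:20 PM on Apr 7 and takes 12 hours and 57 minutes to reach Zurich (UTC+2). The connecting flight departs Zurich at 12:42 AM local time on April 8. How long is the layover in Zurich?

5 hours 25 minutes

Convert departure to UTC: 2:20 PM − 10:00 = 4:20 AM UTC on Apr 7.
Add 12 hours and 57 minutes flight time → 5:17 PM UTC.
Zurich is UTC+2:00, so local arrival = 5:17 PM + 2:00 = 7:17 PM on Apr 7.
Layover = 12:42 AM − 7:17 PM (+1 day) = 5 hours 25 minutes.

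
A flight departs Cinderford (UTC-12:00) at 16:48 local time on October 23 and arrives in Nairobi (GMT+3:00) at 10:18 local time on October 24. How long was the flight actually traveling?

Departure in UTC: 16:48 + 12:00 = 04:48 on Oct 24.
Arrival in UTC: 10:18 − 3:00 = 07:18 on Oct 24.
Elapsed = 07:18 − 04:48 = 2 hours 30 minutes.

2 hours 30 minutes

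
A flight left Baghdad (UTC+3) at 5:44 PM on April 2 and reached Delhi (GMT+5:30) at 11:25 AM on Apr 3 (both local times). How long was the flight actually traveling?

Departure in UTC: 5:44 PM − 3:00 = 2:44 PM on Apr 2.
Arrival in UTC: 11:25 AM − 5:30 = 5:55 AM on Apr 3.
Elapsed = 5:55 AM − 2:44 PM (+1 day) = 15 hours 11 minutes.

15 hours 11 minutes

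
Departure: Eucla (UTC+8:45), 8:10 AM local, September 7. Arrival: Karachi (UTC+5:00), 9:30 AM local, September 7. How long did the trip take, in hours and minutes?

5 hours 5 minutes

Departure in UTC: 8:10 AM − 8:45 = 11:25 PM on Sep 6.
Arrival in UTC: 9:30 AM − 5:00 = 4:30 AM on Sep 7.
Elapsed = 4:30 AM − 11:25 PM (+1 day) = 5 hours 5 minutes.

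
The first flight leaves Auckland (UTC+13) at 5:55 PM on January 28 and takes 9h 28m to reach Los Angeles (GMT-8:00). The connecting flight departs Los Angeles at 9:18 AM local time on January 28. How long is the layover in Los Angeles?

Convert departure to UTC: 5:55 PM − 13:00 = 4:55 AM UTC on Jan 28.
Add 9 hours and 28 minutes flight time → 2:23 PM UTC.
Los Angeles is UTC−8:00, so local arrival = 2:23 PM − 8:00 = 6:23 AM on Jan 28.
Layover = 9:18 AM − 6:23 AM = 2 hours 55 minutes.

2 hours 55 minutes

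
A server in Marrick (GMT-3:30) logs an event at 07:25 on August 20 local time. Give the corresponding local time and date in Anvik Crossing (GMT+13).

23:55 on Aug 20

In UTC: 07:25 + 3:30 = 10:55 on Aug 20.
Anvik Crossing is UTC+13:00: 10:55 + 13:00 = 23:55 on Aug 20.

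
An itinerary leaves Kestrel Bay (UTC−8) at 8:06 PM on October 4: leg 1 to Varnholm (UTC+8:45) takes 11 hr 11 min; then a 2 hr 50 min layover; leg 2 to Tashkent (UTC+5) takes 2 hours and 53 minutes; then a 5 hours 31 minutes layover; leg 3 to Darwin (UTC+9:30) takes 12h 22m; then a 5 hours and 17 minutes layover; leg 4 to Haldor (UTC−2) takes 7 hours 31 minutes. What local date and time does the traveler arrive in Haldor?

1:41 AM on October 7

Convert departure to UTC: 8:06 PM + 8:00 = 4:06 AM UTC on Oct 5.
Add 11 hours 11 minutes leg 1 → 3:17 PM UTC.
Add 2 hours and 50 minutes layover in Varnholm → 6:07 PM UTC.
Add 2 hours 53 minutes leg 2 → 9:00 PM UTC.
Add 5 hours and 31 minutes layover in Tashkent → 2:31 AM UTC (Oct 6).
Add 12 hours 22 minutes leg 3 → 2:53 PM UTC.
Add 5 hours 17 minutes layover in Darwin → 8:10 PM UTC.
Add 7 hours 31 minutes leg 4 → 3:41 AM UTC (Oct 7).
Haldor is UTC−2:00, so local arrival = 3:41 AM − 2:00 = 1:41 AM on Oct 7.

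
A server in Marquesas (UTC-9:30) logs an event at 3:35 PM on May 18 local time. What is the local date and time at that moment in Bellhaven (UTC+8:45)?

9:50 AM on May 19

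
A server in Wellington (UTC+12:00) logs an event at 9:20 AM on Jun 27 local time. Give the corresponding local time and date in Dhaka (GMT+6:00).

3:20 AM on June 27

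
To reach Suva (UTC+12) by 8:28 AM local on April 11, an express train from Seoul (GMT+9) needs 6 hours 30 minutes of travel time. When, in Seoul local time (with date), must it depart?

10:58 PM on April 10

Target arrival in UTC: 8:28 AM − 12:00 = 8:28 PM on Apr 10.
Subtract 6 hours 30 minutes → departure 1:58 PM UTC on Apr 10.
Seoul is UTC+9:00: 1:58 PM + 9:00 = 10:58 PM on Apr 10.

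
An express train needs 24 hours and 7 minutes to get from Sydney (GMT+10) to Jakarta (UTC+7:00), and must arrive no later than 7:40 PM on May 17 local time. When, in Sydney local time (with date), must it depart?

10:33 PM on May 16

Target arrival in UTC: 7:40 PM − 7:00 = 12:40 PM on May 17.
Subtract 24 hours 7 minutes → departure 12:33 PM UTC on May 16.
Sydney is UTC+10:00: 12:33 PM + 10:00 = 10:33 PM on May 16.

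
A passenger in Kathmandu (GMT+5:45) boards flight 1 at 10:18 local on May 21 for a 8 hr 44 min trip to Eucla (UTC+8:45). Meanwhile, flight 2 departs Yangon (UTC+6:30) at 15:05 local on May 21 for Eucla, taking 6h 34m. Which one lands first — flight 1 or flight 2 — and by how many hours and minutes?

Flight 1 in UTC: 10:18 − 5:45 = 04:33 on May 21.
+8 hours and 44 minutes → arrive 13:17 UTC on May 21.
Flight 2 in UTC: 15:05 − 6:30 = 08:35 on May 21.
+6 hours 34 minutes → arrive 15:09 UTC on May 21.
Flight 1 lands earlier by 1 hour 52 minutes.

the first, by 1 hour 52 minutes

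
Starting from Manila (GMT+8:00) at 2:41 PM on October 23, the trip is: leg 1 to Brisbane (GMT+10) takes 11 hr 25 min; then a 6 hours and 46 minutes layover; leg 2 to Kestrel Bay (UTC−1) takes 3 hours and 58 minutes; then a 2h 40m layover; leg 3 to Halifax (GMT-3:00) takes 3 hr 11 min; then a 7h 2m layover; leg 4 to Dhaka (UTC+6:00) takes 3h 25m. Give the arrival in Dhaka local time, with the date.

3:08 AM on Oct 25

Convert departure to UTC: 2:41 PM − 8:00 = 6:41 AM UTC on Oct 23.
Add 11 hours and 25 minutes leg 1 → 6:06 PM UTC.
Add 6 hours 46 minutes layover in Brisbane → 12:52 AM UTC (Oct 24).
Add 3 hours 58 minutes leg 2 → 4:50 AM UTC.
Add 2 hours and 40 minutes layover in Kestrel Bay → 7:30 AM UTC.
Add 3 hours and 11 minutes leg 3 → 10:41 AM UTC.
Add 7 hours and 2 minutes layover in Halifax → 5:43 PM UTC.
Add 3 hours 25 minutes leg 4 → 9:08 PM UTC.
Dhaka is UTC+6:00, so local arrival = 9:08 PM + 6:00 = 3:08 AM on Oct 25.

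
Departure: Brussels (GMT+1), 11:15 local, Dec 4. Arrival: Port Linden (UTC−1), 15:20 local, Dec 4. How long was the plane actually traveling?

6 hours 5 minutes

Departure in UTC: 11:15 − 1:00 = 10:15 on Dec 4.
Arrival in UTC: 15:20 + 1:00 = 16:20 on Dec 4.
Elapsed = 16:20 − 10:15 = 6 hours 5 minutes.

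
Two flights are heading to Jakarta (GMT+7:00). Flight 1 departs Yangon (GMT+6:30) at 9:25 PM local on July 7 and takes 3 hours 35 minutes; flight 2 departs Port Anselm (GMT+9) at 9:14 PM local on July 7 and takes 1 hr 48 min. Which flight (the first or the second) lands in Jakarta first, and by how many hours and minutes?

Flight 1 in UTC: 9:25 PM − 6:30 = 2:55 PM on Jul 7.
+3 hours 35 minutes → arrive 6:30 PM UTC on Jul 7.
Flight 2 in UTC: 9:14 PM − 9:00 = 12:14 PM on Jul 7.
+1 hour 48 minutes → arrive 2:02 PM UTC on Jul 7.
Flight 2 lands earlier by 4 hours 28 minutes.

the second, by 4 hours 28 minutes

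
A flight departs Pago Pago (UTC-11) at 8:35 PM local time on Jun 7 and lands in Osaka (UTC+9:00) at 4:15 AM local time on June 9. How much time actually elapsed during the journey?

11 hours 40 minutes

Departure in UTC: 8:35 PM + 11:00 = 7:35 AM on Jun 8.
Arrival in UTC: 4:15 AM − 9:00 = 7:15 PM on Jun 8.
Elapsed = 7:15 PM − 7:35 AM = 11 hours 40 minutes.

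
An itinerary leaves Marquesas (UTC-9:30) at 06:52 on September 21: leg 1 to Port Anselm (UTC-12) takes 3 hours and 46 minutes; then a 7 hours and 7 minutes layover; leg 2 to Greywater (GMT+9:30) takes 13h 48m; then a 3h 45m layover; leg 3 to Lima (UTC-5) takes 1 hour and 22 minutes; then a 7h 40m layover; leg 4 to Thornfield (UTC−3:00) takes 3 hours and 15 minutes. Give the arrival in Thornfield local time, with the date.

Convert departure to UTC: 06:52 + 9:30 = 16:22 UTC on Sep 21.
Add 3 hours and 46 minutes leg 1 → 20:08 UTC.
Add 7 hours 7 minutes layover in Port Anselm → 03:15 UTC (Sep 22).
Add 13 hours 48 minutes leg 2 → 17:03 UTC.
Add 3 hours and 45 minutes layover in Greywater → 20:48 UTC.
Add 1 hour 22 minutes leg 3 → 22:10 UTC.
Add 7 hours 40 minutes layover in Lima → 05:50 UTC (Sep 23).
Add 3 hours and 15 minutes leg 4 → 09:05 UTC.
Thornfield is UTC−3:00, so local arrival = 09:05 − 3:00 = 06:05 on Sep 23.

06:05 on Sep 23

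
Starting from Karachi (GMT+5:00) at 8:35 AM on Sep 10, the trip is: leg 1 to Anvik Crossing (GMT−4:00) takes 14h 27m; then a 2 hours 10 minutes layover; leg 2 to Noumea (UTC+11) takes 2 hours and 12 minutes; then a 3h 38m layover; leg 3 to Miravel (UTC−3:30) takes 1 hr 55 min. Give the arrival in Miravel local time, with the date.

12:27 AM on Sep 11

Convert departure to UTC: 8:35 AM − 5:00 = 3:35 AM UTC on Sep 10.
Add 14 hours 27 minutes leg 1 → 6:02 PM UTC.
Add 2 hours and 10 minutes layover in Anvik Crossing → 8:12 PM UTC.
Add 2 hours 12 minutes leg 2 → 10:24 PM UTC.
Add 3 hours 38 minutes layover in Noumea → 2:02 AM UTC (Sep 11).
Add 1 hour and 55 minutes leg 3 → 3:57 AM UTC.
Miravel is UTC−3:30, so local arrival = 3:57 AM − 3:30 = 12:27 AM on Sep 11.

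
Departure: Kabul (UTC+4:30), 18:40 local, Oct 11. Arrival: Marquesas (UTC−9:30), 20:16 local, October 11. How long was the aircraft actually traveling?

15 hours 36 minutes

Departure in UTC: 18:40 − 4:30 = 14:10 on Oct 11.
Arrival in UTC: 20:16 + 9:30 = 05:46 on Oct 12.
Elapsed = 05:46 − 14:10 (+1 day) = 15 hours 36 minutes.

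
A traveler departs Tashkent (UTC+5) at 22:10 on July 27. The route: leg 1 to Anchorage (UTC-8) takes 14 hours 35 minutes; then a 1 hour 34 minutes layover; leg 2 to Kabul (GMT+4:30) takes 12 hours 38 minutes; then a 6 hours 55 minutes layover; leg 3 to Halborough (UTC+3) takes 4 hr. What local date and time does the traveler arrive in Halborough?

Convert departure to UTC: 22:10 − 5:00 = 17:10 UTC on Jul 27.
Add 14 hours 35 minutes leg 1 → 07:45 UTC (Jul 28).
Add 1 hour and 34 minutes layover in Anchorage → 09:19 UTC.
Add 12 hours 38 minutes leg 2 → 21:57 UTC.
Add 6 hours 55 minutes layover in Kabul → 04:52 UTC (Jul 29).
Add 4 hours leg 3 → 08:52 UTC.
Halborough is UTC+3:00, so local arrival = 08:52 + 3:00 = 11:52 on Jul 29.

11:52 on July 29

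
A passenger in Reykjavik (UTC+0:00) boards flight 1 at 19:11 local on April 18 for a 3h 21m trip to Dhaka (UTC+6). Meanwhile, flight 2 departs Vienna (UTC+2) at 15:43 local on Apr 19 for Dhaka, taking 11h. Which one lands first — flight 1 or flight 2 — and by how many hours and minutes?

Flight 1 departs at 19:11 UTC (Apr 18).
+3 hours 21 minutes → arrive 22:32 UTC on Apr 18.
Flight 2 in UTC: 15:43 − 2:00 = 13:43 on Apr 19.
+11 hours → arrive 00:43 UTC on Apr 20.
Flight 1 lands earlier by 26 hours 11 minutes.

the first, by 26 hours 11 minutes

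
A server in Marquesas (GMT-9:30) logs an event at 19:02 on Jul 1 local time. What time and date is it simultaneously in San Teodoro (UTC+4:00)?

San Teodoro is 13:30 ahead of Marquesas.
Shift by the zone difference: 19:02 + 13:30 = 08:32 on Jul 2 in San Teodoro.

08:32 on July 2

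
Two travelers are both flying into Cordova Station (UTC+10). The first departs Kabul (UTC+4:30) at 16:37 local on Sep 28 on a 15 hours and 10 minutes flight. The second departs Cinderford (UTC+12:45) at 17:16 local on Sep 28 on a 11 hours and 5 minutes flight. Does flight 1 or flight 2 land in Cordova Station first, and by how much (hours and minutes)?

Flight 1 in UTC: 16:37 − 4:30 = 12:07 on Sep 28.
+15 hours and 10 minutes → arrive 03:17 UTC on Sep 29.
Flight 2 in UTC: 17:16 − 12:45 = 04:31 on Sep 28.
+11 hours 5 minutes → arrive 15:36 UTC on Sep 28.
Flight 2 lands earlier by 11 hours 41 minutes.

the second, by 11 hours 41 minutes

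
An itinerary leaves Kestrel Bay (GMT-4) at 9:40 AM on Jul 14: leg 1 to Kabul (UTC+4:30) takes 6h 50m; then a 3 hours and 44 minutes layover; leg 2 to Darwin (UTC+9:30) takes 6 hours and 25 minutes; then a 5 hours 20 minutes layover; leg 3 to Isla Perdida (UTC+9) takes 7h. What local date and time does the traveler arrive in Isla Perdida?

Convert departure to UTC: 9:40 AM + 4:00 = 1:40 PM UTC on Jul 14.
Add 6 hours and 50 minutes leg 1 → 8:30 PM UTC.
Add 3 hours 44 minutes layover in Kabul → 12:14 AM UTC (Jul 15).
Add 6 hours 25 minutes leg 2 → 6:39 AM UTC.
Add 5 hours 20 minutes layover in Darwin → 11:59 AM UTC.
Add 7 hours leg 3 → 6:59 PM UTC.
Isla Perdida is UTC+9:00, so local arrival = 6:59 PM + 9:00 = 3:59 AM on Jul 16.

3:59 AM on July 16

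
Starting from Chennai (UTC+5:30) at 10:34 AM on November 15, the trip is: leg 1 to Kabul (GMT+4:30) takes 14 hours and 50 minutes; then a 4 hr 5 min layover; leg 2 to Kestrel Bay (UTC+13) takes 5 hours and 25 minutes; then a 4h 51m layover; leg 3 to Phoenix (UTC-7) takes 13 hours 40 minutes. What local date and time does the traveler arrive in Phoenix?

Convert departure to UTC: 10:34 AM − 5:30 = 5:04 AM UTC on Nov 15.
Add 14 hours 50 minutes leg 1 → 7:54 PM UTC.
Add 4 hours 5 minutes layover in Kabul → 11:59 PM UTC.
Add 5 hours 25 minutes leg 2 → 5:24 AM UTC (Nov 16).
Add 4 hours and 51 minutes layover in Kestrel Bay → 10:15 AM UTC.
Add 13 hours and 40 minutes leg 3 → 11:55 PM UTC.
Phoenix is UTC−7:00, so local arrival = 11:55 PM − 7:00 = 4:55 PM on Nov 16.

4:55 PM on November 16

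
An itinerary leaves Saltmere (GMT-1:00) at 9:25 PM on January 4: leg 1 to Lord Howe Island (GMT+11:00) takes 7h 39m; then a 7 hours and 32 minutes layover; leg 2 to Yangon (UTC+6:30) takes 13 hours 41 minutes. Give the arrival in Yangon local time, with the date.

Convert departure to UTC: 9:25 PM + 1:00 = 10:25 PM UTC on Jan 4.
Add 7 hours 39 minutes leg 1 → 6:04 AM UTC (Jan 5).
Add 7 hours 32 minutes layover in Lord Howe Island → 1:36 PM UTC.
Add 13 hours and 41 minutes leg 2 → 3:17 AM UTC (Jan 6).
Yangon is UTC+6:30, so local arrival = 3:17 AM + 6:30 = 9:47 AM on Jan 6.

9:47 AM on Jan 6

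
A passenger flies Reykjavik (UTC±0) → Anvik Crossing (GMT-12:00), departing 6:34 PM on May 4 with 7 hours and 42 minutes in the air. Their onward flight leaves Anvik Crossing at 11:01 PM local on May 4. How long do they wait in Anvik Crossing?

Reykjavik is at UTC+0, so departure is already 6:34 PM UTC on May 4.
Add 7 hours 42 minutes flight time → 2:16 AM UTC (May 5).
Anvik Crossing is UTC−12:00, so local arrival = 2:16 AM − 12:00 = 2:16 PM on May 4.
Layover = 11:01 PM − 2:16 PM = 8 hours 45 minutes.

8 hours 45 minutes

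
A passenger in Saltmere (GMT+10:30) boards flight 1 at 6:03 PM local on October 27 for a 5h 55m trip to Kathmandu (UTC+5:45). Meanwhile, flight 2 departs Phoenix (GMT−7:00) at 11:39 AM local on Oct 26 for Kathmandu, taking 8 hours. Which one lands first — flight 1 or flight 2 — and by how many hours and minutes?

the second, by 10 hours 49 minutes

Flight 1 in UTC: 6:03 PM − 10:30 = 7:33 AM on Oct 27.
+5 hours and 55 minutes → arrive 1:28 PM UTC on Oct 27.
Flight 2 in UTC: 11:39 AM + 7:00 = 6:39 PM on Oct 26.
+8 hours → arrive 2:39 AM UTC on Oct 27.
Flight 2 lands earlier by 10 hours 49 minutes.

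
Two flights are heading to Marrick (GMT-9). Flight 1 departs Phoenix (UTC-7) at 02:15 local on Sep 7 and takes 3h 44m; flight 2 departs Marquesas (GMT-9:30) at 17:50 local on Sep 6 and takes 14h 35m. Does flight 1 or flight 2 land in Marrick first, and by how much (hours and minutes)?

the first, by 4 hours 56 minutes

Flight 1 in UTC: 02:15 + 7:00 = 09:15 on Sep 7.
+3 hours and 44 minutes → arrive 12:59 UTC on Sep 7.
Flight 2 in UTC: 17:50 + 9:30 = 03:20 on Sep 7.
+14 hours and 35 minutes → arrive 17:55 UTC on Sep 7.
Flight 1 lands earlier by 4 hours 56 minutes.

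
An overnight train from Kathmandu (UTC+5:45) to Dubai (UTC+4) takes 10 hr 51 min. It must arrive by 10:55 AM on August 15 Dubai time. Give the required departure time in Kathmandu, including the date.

1:49 AM on August 15

Target arrival in UTC: 10:55 AM − 4:00 = 6:55 AM on Aug 15.
Subtract 10 hours 51 minutes → departure 8:04 PM UTC on Aug 14.
Kathmandu is UTC+5:45: 8:04 PM + 5:45 = 1:49 AM on Aug 15.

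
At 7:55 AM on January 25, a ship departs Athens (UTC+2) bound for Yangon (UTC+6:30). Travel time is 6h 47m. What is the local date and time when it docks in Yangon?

Convert departure to UTC: 7:55 AM − 2:00 = 5:55 AM UTC on Jan 25.
Add 6 hours and 47 minutes travel time → 12:42 PM UTC.
Yangon is UTC+6:30, so local arrival = 12:42 PM + 6:30 = 7:12 PM on Jan 25.

7:12 PM on Jan 25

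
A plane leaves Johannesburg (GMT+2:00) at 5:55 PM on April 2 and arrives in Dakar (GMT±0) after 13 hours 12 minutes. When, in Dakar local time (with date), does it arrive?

Convert departure to UTC: 5:55 PM − 2:00 = 3:55 PM UTC on Apr 2.
Add 13 hours and 12 minutes travel time → 5:07 AM UTC (Apr 3).
Dakar is UTC+0, so local arrival is the same: 5:07 AM on Apr 3.

5:07 AM on Apr 3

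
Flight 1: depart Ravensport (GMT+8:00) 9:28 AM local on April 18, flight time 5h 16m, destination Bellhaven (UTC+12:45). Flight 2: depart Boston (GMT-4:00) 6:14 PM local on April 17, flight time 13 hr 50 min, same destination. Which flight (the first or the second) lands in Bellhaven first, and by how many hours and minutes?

the first, by 5 hours 20 minutes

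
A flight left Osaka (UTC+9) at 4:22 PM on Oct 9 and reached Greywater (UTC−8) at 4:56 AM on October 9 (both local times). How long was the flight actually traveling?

5 hours 34 minutes

Departure in UTC: 4:22 PM − 9:00 = 7:22 AM on Oct 9.
Arrival in UTC: 4:56 AM + 8:00 = 12:56 PM on Oct 9.
Elapsed = 12:56 PM − 7:22 AM = 5 hours 34 minutes.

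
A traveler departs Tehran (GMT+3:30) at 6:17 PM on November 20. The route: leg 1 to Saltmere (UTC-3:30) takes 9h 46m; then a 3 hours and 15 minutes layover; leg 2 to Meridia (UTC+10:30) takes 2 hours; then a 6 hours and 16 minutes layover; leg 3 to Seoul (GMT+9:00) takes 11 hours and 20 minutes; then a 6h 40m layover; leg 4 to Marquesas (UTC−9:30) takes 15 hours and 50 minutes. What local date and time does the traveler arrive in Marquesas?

Convert departure to UTC: 6:17 PM − 3:30 = 2:47 PM UTC on Nov 20.
Add 9 hours and 46 minutes leg 1 → 12:33 AM UTC (Nov 21).
Add 3 hours 15 minutes layover in Saltmere → 3:48 AM UTC.
Add 2 hours leg 2 → 5:48 AM UTC.
Add 6 hours and 16 minutes layover in Meridia → 12:04 PM UTC.
Add 11 hours 20 minutes leg 3 → 11:24 PM UTC.
Add 6 hours 40 minutes layover in Seoul → 6:04 AM UTC (Nov 22).
Add 15 hours and 50 minutes leg 4 → 9:54 PM UTC.
Marquesas is UTC−9:30, so local arrival = 9:54 PM − 9:30 = 12:24 PM on Nov 22.

12:24 PM on November 22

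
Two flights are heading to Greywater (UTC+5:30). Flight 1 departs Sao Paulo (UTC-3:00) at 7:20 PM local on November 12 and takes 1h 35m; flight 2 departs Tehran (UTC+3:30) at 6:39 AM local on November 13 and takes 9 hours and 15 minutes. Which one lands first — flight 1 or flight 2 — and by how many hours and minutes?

the first, by 12 hours 29 minutes

Flight 1 in UTC: 7:20 PM + 3:00 = 10:20 PM on Nov 12.
+1 hour and 35 minutes → arrive 11:55 PM UTC on Nov 12.
Flight 2 in UTC: 6:39 AM − 3:30 = 3:09 AM on Nov 13.
+9 hours and 15 minutes → arrive 12:24 PM UTC on Nov 13.
Flight 1 lands earlier by 12 hours 29 minutes.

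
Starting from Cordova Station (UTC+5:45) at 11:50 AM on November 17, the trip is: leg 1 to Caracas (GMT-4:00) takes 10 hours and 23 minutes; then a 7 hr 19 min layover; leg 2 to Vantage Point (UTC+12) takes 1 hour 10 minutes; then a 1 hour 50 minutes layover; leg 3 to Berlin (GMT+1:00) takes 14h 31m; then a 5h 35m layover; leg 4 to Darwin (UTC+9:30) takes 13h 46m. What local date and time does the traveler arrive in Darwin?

Convert departure to UTC: 11:50 AM − 5:45 = 6:05 AM UTC on Nov 17.
Add 10 hours 23 minutes leg 1 → 4:28 PM UTC.
Add 7 hours 19 minutes layover in Caracas → 11:47 PM UTC.
Add 1 hour 10 minutes leg 2 → 12:57 AM UTC (Nov 18).
Add 1 hour 50 minutes layover in Vantage Point → 2:47 AM UTC.
Add 14 hours 31 minutes leg 3 → 5:18 PM UTC.
Add 5 hours 35 minutes layover in Berlin → 10:53 PM UTC.
Add 13 hours and 46 minutes leg 4 → 12:39 PM UTC (Nov 19).
Darwin is UTC+9:30, so local arrival = 12:39 PM + 9:30 = 10:09 PM on Nov 19.

10:09 PM on November 19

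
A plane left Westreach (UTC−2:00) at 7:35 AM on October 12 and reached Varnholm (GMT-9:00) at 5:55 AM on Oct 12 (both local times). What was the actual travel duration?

5 hours 20 minutes

Varnholm is 7:00 behind Westreach.
Clock-face elapsed time (ignoring zones) is −1 hour 40 minutes.
Actual elapsed = −1 hour 40 minutes + 7:00 = 5 hours 20 minutes.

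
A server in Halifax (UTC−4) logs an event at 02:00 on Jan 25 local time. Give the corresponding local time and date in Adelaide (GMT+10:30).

16:30 on January 25

Adelaide is 14:30 ahead of Halifax.
Shift by the zone difference: 02:00 + 14:30 = 16:30 on Jan 25 in Adelaide.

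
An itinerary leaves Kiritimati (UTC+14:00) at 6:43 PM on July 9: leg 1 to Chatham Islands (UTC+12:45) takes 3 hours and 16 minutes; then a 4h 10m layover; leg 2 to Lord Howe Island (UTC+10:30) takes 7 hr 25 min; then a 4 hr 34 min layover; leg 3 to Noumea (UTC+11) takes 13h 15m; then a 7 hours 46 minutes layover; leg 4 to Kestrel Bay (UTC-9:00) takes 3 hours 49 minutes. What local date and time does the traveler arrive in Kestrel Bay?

Convert departure to UTC: 6:43 PM − 14:00 = 4:43 AM UTC on Jul 9.
Add 3 hours and 16 minutes leg 1 → 7:59 AM UTC.
Add 4 hours 10 minutes layover in Chatham Islands → 12:09 PM UTC.
Add 7 hours and 25 minutes leg 2 → 7:34 PM UTC.
Add 4 hours and 34 minutes layover in Lord Howe Island → 12:08 AM UTC (Jul 10).
Add 13 hours 15 minutes leg 3 → 1:23 PM UTC.
Add 7 hours and 46 minutes layover in Noumea → 9:09 PM UTC.
Add 3 hours 49 minutes leg 4 → 12:58 AM UTC (Jul 11).
Kestrel Bay is UTC−9:00, so local arrival = 12:58 AM − 9:00 = 3:58 PM on Jul 10.

3:58 PM on July 10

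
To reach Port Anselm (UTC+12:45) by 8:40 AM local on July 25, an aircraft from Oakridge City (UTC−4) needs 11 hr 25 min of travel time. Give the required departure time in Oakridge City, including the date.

Target arrival in UTC: 8:40 AM − 12:45 = 7:55 PM on Jul 24.
Subtract 11 hours 25 minutes → departure 8:30 AM UTC on Jul 24.
Oakridge City is UTC−4:00: 8:30 AM − 4:00 = 4:30 AM on Jul 24.

4:30 AM on July 24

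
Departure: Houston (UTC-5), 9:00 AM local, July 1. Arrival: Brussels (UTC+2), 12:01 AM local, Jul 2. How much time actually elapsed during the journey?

8 hours 1 minute

Departure in UTC: 9:00 AM + 5:00 = 2:00 PM on Jul 1.
Arrival in UTC: 12:01 AM − 2:00 = 10:01 PM on Jul 1.
Elapsed = 10:01 PM − 2:00 PM = 8 hours 1 minute.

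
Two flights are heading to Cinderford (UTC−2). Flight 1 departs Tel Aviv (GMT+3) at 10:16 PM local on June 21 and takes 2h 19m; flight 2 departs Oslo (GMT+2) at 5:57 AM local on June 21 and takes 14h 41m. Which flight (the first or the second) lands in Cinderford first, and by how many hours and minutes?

Flight 1 in UTC: 10:16 PM − 3:00 = 7:16 PM on Jun 21.
+2 hours and 19 minutes → arrive 9:35 PM UTC on Jun 21.
Flight 2 in UTC: 5:57 AM − 2:00 = 3:57 AM on Jun 21.
+14 hours and 41 minutes → arrive 6:38 PM UTC on Jun 21.
Flight 2 lands earlier by 2 hours 57 minutes.

the second, by 2 hours 57 minutes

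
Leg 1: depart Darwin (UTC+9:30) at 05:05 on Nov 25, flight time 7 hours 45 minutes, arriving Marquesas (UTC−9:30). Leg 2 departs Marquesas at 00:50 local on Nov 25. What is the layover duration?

7 hours

Convert departure to UTC: 05:05 − 9:30 = 19:35 UTC on Nov 24.
Add 7 hours 45 minutes flight time → 03:20 UTC (Nov 25).
Marquesas is UTC−9:30, so local arrival = 03:20 − 9:30 = 17:50 on Nov 24.
Layover = 00:50 − 17:50 (+1 day) = 7 hours.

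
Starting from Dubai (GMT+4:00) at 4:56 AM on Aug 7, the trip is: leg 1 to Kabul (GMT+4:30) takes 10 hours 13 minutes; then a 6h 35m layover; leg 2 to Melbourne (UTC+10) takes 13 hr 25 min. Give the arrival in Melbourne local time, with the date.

Convert departure to UTC: 4:56 AM − 4:00 = 12:56 AM UTC on Aug 7.
Add 10 hours 13 minutes leg 1 → 11:09 AM UTC.
Add 6 hours and 35 minutes layover in Kabul → 5:44 PM UTC.
Add 13 hours 25 minutes leg 2 → 7:09 AM UTC (Aug 8).
Melbourne is UTC+10:00, so local arrival = 7:09 AM + 10:00 = 5:09 PM on Aug 8.

5:09 PM on August 8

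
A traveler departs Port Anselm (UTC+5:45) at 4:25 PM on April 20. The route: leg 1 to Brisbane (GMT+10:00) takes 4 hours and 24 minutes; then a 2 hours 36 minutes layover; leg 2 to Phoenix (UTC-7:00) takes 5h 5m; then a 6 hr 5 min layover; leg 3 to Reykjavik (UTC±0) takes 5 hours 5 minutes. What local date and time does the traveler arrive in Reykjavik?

Convert departure to UTC: 4:25 PM − 5:45 = 10:40 AM UTC on Apr 20.
Add 4 hours and 24 minutes leg 1 → 3:04 PM UTC.
Add 2 hours and 36 minutes layover in Brisbane → 5:40 PM UTC.
Add 5 hours 5 minutes leg 2 → 10:45 PM UTC.
Add 6 hours 5 minutes layover in Phoenix → 4:50 AM UTC (Apr 21).
Add 5 hours and 5 minutes leg 3 → 9:55 AM UTC.
Reykjavik is UTC+0, so local arrival is the same: 9:55 AM on Apr 21.

9:55 AM on Apr 21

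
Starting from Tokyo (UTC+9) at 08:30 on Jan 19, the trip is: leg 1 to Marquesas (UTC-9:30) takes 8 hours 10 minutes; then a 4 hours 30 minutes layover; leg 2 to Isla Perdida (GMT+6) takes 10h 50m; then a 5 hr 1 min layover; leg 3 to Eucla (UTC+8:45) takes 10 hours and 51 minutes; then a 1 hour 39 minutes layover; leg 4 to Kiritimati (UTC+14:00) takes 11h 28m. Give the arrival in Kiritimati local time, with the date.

17:59 on Jan 21

Convert departure to UTC: 08:30 − 9:00 = 23:30 UTC on Jan 18.
Add 8 hours and 10 minutes leg 1 → 07:40 UTC (Jan 19).
Add 4 hours 30 minutes layover in Marquesas → 12:10 UTC.
Add 10 hours and 50 minutes leg 2 → 23:00 UTC.
Add 5 hours and 1 minute layover in Isla Perdida → 04:01 UTC (Jan 20).
Add 10 hours and 51 minutes leg 3 → 14:52 UTC.
Add 1 hour 39 minutes layover in Eucla → 16:31 UTC.
Add 11 hours and 28 minutes leg 4 → 03:59 UTC (Jan 21).
Kiritimati is UTC+14:00, so local arrival = 03:59 + 14:00 = 17:59 on Jan 21.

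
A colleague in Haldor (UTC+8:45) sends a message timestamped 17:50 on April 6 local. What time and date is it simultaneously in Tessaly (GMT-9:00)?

00:05 on April 6

Tessaly is 17:45 behind Haldor.
Shift by the zone difference: 17:50 − 17:45 = 00:05 on Apr 6 in Tessaly.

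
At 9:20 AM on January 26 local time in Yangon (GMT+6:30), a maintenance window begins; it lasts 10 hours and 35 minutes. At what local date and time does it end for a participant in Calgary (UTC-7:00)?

Convert start to UTC: 9:20 AM − 6:30 = 2:50 AM UTC on Jan 26.
Add 10 hours and 35 minutes duration → 1:25 PM UTC.
Calgary is UTC−7:00, so local end time = 1:25 PM − 7:00 = 6:25 AM on Jan 26.

6:25 AM on January 26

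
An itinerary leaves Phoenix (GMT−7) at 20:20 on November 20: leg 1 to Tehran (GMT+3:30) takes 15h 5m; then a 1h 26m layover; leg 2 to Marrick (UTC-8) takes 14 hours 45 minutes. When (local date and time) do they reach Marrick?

Convert departure to UTC: 20:20 + 7:00 = 03:20 UTC on Nov 21.
Add 15 hours and 5 minutes leg 1 → 18:25 UTC.
Add 1 hour and 26 minutes layover in Tehran → 19:51 UTC.
Add 14 hours and 45 minutes leg 2 → 10:36 UTC (Nov 22).
Marrick is UTC−8:00, so local arrival = 10:36 − 8:00 = 02:36 on Nov 22.

02:36 on November 22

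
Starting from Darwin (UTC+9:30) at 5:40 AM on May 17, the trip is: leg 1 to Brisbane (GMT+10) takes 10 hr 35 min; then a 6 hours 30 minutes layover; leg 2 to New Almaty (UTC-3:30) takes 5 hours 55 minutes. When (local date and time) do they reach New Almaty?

3:40 PM on May 17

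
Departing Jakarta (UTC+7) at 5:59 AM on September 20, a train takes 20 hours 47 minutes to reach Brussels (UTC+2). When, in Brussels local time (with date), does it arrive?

9:46 PM on September 20

Brussels is 5:00 behind Jakarta.
After 20 hours and 47 minutes it is 2:46 AM (Sep 21) in Jakarta.
Shift by the zone difference: 2:46 AM − 5:00 = 9:46 PM on Sep 20 in Brussels.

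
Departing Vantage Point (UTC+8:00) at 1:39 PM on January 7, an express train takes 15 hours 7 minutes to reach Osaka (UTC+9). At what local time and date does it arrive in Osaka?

5:46 AM on Jan 8

Convert departure to UTC: 1:39 PM − 8:00 = 5:39 AM UTC on Jan 7.
Add 15 hours and 7 minutes travel time → 8:46 PM UTC.
Osaka is UTC+9:00, so local arrival = 8:46 PM + 9:00 = 5:46 AM on Jan 8.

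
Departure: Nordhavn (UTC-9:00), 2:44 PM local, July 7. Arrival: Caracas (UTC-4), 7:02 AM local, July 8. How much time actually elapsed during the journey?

Departure in UTC: 2:44 PM + 9:00 = 11:44 PM on Jul 7.
Arrival in UTC: 7:02 AM + 4:00 = 11:02 AM on Jul 8.
Elapsed = 11:02 AM − 11:44 PM (+1 day) = 11 hours 18 minutes.

11 hours 18 minutes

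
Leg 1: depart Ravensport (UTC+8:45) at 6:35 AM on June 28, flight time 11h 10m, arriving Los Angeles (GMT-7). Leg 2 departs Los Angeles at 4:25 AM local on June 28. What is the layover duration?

2 hours 25 minutes

Convert departure to UTC: 6:35 AM − 8:45 = 9:50 PM UTC on Jun 27.
Add 11 hours 10 minutes flight time → 9:00 AM UTC (Jun 28).
Los Angeles is UTC−7:00, so local arrival = 9:00 AM − 7:00 = 2:00 AM on Jun 28.
Layover = 4:25 AM − 2:00 AM = 2 hours 25 minutes.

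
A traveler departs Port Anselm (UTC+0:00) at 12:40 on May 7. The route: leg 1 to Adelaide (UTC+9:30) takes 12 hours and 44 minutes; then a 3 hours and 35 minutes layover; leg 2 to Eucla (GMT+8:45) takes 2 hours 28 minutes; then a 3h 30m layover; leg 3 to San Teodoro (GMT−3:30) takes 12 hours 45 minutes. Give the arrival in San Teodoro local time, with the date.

Port Anselm is at UTC+0, so departure is already 12:40 UTC on May 7.
Add 12 hours and 44 minutes leg 1 → 01:24 UTC (May 8).
Add 3 hours 35 minutes layover in Adelaide → 04:59 UTC.
Add 2 hours 28 minutes leg 2 → 07:27 UTC.
Add 3 hours 30 minutes layover in Eucla → 10:57 UTC.
Add 12 hours and 45 minutes leg 3 → 23:42 UTC.
San Teodoro is UTC−3:30, so local arrival = 23:42 − 3:30 = 20:12 on May 8.

20:12 on May 8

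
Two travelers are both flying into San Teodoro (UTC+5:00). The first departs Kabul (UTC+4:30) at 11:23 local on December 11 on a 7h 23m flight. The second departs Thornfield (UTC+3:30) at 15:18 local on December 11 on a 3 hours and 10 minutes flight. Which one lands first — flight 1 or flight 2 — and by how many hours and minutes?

Flight 1 in UTC: 11:23 − 4:30 = 06:53 on Dec 11.
+7 hours 23 minutes → arrive 14:16 UTC on Dec 11.
Flight 2 in UTC: 15:18 − 3:30 = 11:48 on Dec 11.
+3 hours and 10 minutes → arrive 14:58 UTC on Dec 11.
Flight 1 lands earlier by 42 minutes.

the first, by 42 minutes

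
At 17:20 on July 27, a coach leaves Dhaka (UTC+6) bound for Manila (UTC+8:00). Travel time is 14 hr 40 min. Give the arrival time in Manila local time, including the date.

10:00 on Jul 28

Manila is 2:00 ahead of Dhaka.
After 14 hours and 40 minutes it is 08:00 (Jul 28) in Dhaka.
Shift by the zone difference: 08:00 + 2:00 = 10:00 on Jul 28 in Manila.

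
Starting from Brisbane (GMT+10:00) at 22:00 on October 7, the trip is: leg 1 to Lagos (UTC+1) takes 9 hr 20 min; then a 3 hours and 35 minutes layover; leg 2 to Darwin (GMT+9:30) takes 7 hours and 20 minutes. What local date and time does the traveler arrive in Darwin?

17:45 on October 8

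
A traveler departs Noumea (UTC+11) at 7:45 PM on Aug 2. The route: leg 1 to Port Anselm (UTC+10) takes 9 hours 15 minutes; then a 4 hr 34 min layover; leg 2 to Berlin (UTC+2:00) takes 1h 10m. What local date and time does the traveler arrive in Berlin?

Convert departure to UTC: 7:45 PM − 11:00 = 8:45 AM UTC on Aug 2.
Add 9 hours 15 minutes leg 1 → 6:00 PM UTC.
Add 4 hours 34 minutes layover in Port Anselm → 10:34 PM UTC.
Add 1 hour and 10 minutes leg 2 → 11:44 PM UTC.
Berlin is UTC+2:00, so local arrival = 11:44 PM + 2:00 = 1:44 AM on Aug 3.

1:44 AM on August 3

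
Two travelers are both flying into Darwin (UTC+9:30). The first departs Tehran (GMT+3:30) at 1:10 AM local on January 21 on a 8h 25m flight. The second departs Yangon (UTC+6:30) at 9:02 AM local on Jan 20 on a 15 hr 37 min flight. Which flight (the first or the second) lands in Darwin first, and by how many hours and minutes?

the second, by 11 hours 56 minutes

Flight 1 in UTC: 1:10 AM − 3:30 = 9:40 PM on Jan 20.
+8 hours and 25 minutes → arrive 6:05 AM UTC on Jan 21.
Flight 2 in UTC: 9:02 AM − 6:30 = 2:32 AM on Jan 20.
+15 hours and 37 minutes → arrive 6:09 PM UTC on Jan 20.
Flight 2 lands earlier by 11 hours 56 minutes.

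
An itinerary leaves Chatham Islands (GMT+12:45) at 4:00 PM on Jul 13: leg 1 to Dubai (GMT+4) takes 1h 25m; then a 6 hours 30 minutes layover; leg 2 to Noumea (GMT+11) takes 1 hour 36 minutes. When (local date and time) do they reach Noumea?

Convert departure to UTC: 4:00 PM − 12:45 = 3:15 AM UTC on Jul 13.
Add 1 hour and 25 minutes leg 1 → 4:40 AM UTC.
Add 6 hours and 30 minutes layover in Dubai → 11:10 AM UTC.
Add 1 hour and 36 minutes leg 2 → 12:46 PM UTC.
Noumea is UTC+11:00, so local arrival = 12:46 PM + 11:00 = 11:46 PM on Jul 13.

11:46 PM on Jul 13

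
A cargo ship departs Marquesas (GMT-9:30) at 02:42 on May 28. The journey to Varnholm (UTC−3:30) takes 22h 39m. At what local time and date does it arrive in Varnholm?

07:21 on May 29

Convert departure to UTC: 02:42 + 9:30 = 12:12 UTC on May 28.
Add 22 hours 39 minutes travel time → 10:51 UTC (May 29).
Varnholm is UTC−3:30, so local arrival = 10:51 − 3:30 = 07:21 on May 29.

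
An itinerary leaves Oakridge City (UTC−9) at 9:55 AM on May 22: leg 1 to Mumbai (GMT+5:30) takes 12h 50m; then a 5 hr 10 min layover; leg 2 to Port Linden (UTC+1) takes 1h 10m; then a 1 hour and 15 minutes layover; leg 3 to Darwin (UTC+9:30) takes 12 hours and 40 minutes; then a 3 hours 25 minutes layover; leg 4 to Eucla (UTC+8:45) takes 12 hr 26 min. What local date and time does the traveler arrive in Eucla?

Convert departure to UTC: 9:55 AM + 9:00 = 6:55 PM UTC on May 22.
Add 12 hours and 50 minutes leg 1 → 7:45 AM UTC (May 23).
Add 5 hours and 10 minutes layover in Mumbai → 12:55 PM UTC.
Add 1 hour and 10 minutes leg 2 → 2:05 PM UTC.
Add 1 hour and 15 minutes layover in Port Linden → 3:20 PM UTC.
Add 12 hours 40 minutes leg 3 → 4:00 AM UTC (May 24).
Add 3 hours 25 minutes layover in Darwin → 7:25 AM UTC.
Add 12 hours 26 minutes leg 4 → 7:51 PM UTC.
Eucla is UTC+8:45, so local arrival = 7:51 PM + 8:45 = 4:36 AM on May 25.

4:36 AM on May 25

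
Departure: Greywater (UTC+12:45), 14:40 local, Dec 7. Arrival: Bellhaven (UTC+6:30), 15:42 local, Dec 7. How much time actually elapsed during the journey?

Departure in UTC: 14:40 − 12:45 = 01:55 on Dec 7.
Arrival in UTC: 15:42 − 6:30 = 09:12 on Dec 7.
Elapsed = 09:12 − 01:55 = 7 hours 17 minutes.

7 hours 17 minutes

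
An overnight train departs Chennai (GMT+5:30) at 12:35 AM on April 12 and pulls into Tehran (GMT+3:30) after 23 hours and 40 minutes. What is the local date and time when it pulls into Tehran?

Tehran is 2:00 behind Chennai.
After 23 hours and 40 minutes it is 12:15 AM (Apr 13) in Chennai.
Shift by the zone difference: 12:15 AM − 2:00 = 10:15 PM on Apr 12 in Tehran.

10:15 PM on April 12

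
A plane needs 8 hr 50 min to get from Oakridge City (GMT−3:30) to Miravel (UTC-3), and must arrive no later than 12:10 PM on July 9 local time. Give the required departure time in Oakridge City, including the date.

Target arrival in UTC: 12:10 PM + 3:00 = 3:10 PM on Jul 9.
Subtract 8 hours 50 minutes → departure 6:20 AM UTC on Jul 9.
Oakridge City is UTC−3:30: 6:20 AM − 3:30 = 2:50 AM on Jul 9.

2:50 AM on July 9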